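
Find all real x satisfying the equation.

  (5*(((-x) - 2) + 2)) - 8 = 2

Step 1. [(5*(((-x) - 2) + 2)) - 8 = 2] 8 comes off first (add 8) ⇒ sub: 5*(((-x) - 2) + 2) = 10.
Step 2. [5*(((-x) - 2) + 2) = 10] 5 out front; divide by 5, so div: ((-x) - 2) + 2 = 2.
Step 3. [((-x) - 2) + 2 = 2] subtract 2: x sits inside (… + 2) ⇒ sub: (-x) - 2 = 0.
Step 4. [(-x) - 2 = 0] -2 is outermost — add 2 both sides, so sub: -x = 2.
Step 5. [-x = 2] LHS negated; negate both sides, so neg: x = -2.

Answer: x ∈ {-2}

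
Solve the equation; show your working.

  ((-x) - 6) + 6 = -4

Step 1. [((-x) - 6) + 6 = -4] +6 is outermost — subtract 6 both sides, so sub: (-x) - 6 = -10.
Step 2. [(-x) - 6 = -10] 6 comes off first (add 6) ⇒ sub: -x = -4.
Step 3. [-x = -4] flip signs both sides ⇒ neg: x = 4.

Answer: x ∈ {4}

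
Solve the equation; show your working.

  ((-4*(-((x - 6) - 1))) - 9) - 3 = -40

Step 1. [((-4*(-((x - 6) - 1))) - 9) - 3 = -40] -3 is outermost — add 3 both sides, so sub: (-4*(-((x - 6) - 1))) - 9 = -37.
Step 2. [(-4*(-((x - 6) - 1))) - 9 = -37] the outer -9 inverts by adding 9, so sub: -4*(-((x - 6) - 1)) = -28.
Step 3. [-4*(-((x - 6) - 1)) = -28] -4·(inner) — divide through by -4. So div: -((x - 6) - 1) = 7.
Step 4. [-((x - 6) - 1) = 7] flip signs both sides. So neg: (x - 6) - 1 = -7.
Step 5. [(x - 6) - 1 = -7] 1 comes off first (add 1), so sub: x - 6 = -6.
Step 6. [x - 6 = -6] peel the -6: add 6 from each side, so sub: x = 0.

Answer: x ∈ {0}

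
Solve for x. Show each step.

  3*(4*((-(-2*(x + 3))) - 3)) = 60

Step 1. [3*(4*((-(-2*(x + 3))) - 3)) = 60] leading coefficient 3: divide by 3 ⇒ div: 4*((-(-2*(x + 3))) - 3) = 20.
Step 2. [4*((-(-2*(x + 3))) - 3) = 20] divide by the outer 4 ⇒ div: (-(-2*(x + 3))) - 3 = 5.
Step 3. [(-(-2*(x + 3))) - 3 = 5] add 3: x sits inside (… - 3) ⇒ sub: -(-2*(x + 3)) = 8.
Step 4. [-(-2*(x + 3)) = 8] leading − — multiply by −1. So neg: -2*(x + 3) = -8.
Step 5. [-2*(x + 3) = -8] leading coefficient -2: divide by -2 ⇒ div: x + 3 = 4.
Step 6. [x + 3 = 4] 3 comes off first (subtract 3), so sub: x = 1.

Answer: x ∈ {1}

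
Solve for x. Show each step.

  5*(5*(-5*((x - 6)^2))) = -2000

Step 1. [5*(5*(-5*((x - 6)^2))) = -2000] divide by the outer 5, so div: 5*(-5*((x - 6)^2)) = -400.
Step 2. [5*(-5*((x - 6)^2)) = -400] LHS = 5·(…); ÷5 both sides, so div: -5*((x - 6)^2) = -80.
Step 3. [-5*((x - 6)^2) = -80] divide by the outer -5 ⇒ div: (x - 6)^2 = 16.
Step 4. [(x - 6)^2 = 16] LHS squared, RHS 16 ≥ 0: apply √ (±). So sqrt: x - 6 = 4 or -4.
Step 5. [x - 6 = 4 or -4] the outer -6 inverts by adding 6 ⇒ sub: x = 10 or 2.

Answer: x ∈ {2, 10}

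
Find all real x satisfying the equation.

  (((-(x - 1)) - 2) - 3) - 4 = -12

Step 1. [(((-(x - 1)) - 2) - 3) - 4 = -12] the outer -4 inverts by adding 4 ⇒ sub: ((-(x - 1)) - 2) - 3 = -8.
Step 2. [((-(x - 1)) - 2) - 3 = -8] peel the -3: add 3 from each side ⇒ sub: (-(x - 1)) - 2 = -5.
Step 3. [(-(x - 1)) - 2 = -5] 2 comes off first (add 2), so sub: -(x - 1) = -3.
Step 4. [-(x - 1) = -3] leading − — multiply by −1. So neg: x - 1 = 3.
Step 5. [x - 1 = 3] add 1: x sits inside (… - 1) ⇒ sub: x = 4.

Answer: x ∈ {4}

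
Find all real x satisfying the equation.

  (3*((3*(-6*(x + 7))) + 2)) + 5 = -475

Step 1. [(3*((3*(-6*(x + 7))) + 2)) + 5 = -475] +5 is outermost — subtract 5 both sides. So sub: 3*((3*(-6*(x + 7))) + 2) = -480.
Step 2. [3*((3*(-6*(x + 7))) + 2) = -480] leading coefficient 3: divide by 3. So div: (3*(-6*(x + 7))) + 2 = -160.
Step 3. [(3*(-6*(x + 7))) + 2 = -160] the outer +2 inverts by subtracting 2, so sub: 3*(-6*(x + 7)) = -162.
Step 4. [3*(-6*(x + 7)) = -162] 3 out front; divide by 3, so div: -6*(x + 7) = -54.
Step 5. [-6*(x + 7) = -54] LHS = -6·(…); ÷-6 both sides. So div: x + 7 = 9.
Step 6. [x + 7 = 9] +7 is outermost — subtract 7 both sides, so sub: x = 2.

Answer: x ∈ {2}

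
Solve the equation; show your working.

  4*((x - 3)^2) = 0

Step 1. [4*((x - 3)^2) = 0] divide by the outer 4. So div: (x - 3)^2 = 0.
Step 2. [(x - 3)^2 = 0] LHS squared, RHS 0 ≥ 0: apply √ (±) ⇒ sqrt: x - 3 = 0.
Step 3. [x - 3 = 0] -3 is outermost — add 3 both sides. So sub: x = 3.

Answer: x ∈ {3}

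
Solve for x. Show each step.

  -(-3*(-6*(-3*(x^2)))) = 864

Step 1. [-(-3*(-6*(-3*(x^2)))) = 864] LHS negated; negate both sides, so neg: -3*(-6*(-3*(x^2))) = -864.
Step 2. [-3*(-6*(-3*(x^2))) = -864] -3·(inner) — divide through by -3, so div: -6*(-3*(x^2)) = 288.
Step 3. [-6*(-3*(x^2)) = 288] divide by the outer -6, so div: -3*(x^2) = -48.
Step 4. [-3*(x^2) = -48] leading coefficient -3: divide by -3 ⇒ div: x^2 = 16.
Step 5. [x^2 = 16] √ both sides: 16 ≥ 0 gives two branches. So sqrt: x = 4 or -4.

Answer: x ∈ {-4, 4}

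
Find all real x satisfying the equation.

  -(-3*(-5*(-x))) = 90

Step 1. [-(-3*(-5*(-x))) = 90] flip signs both sides. So neg: -3*(-5*(-x)) = -90.
Step 2. [-3*(-5*(-x)) = -90] -3 out front; divide by -3 ⇒ div: -5*(-x) = 30.
Step 3. [-5*(-x) = 30] leading coefficient -5: divide by -5 ⇒ div: -x = -6.
Step 4. [-x = -6] LHS negated; negate both sides. So neg: x = 6.

Answer: x ∈ {6}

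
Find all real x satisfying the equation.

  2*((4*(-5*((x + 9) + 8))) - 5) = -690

Step 1. [2*((4*(-5*((x + 9) + 8))) - 5) = -690] leading coefficient 2: divide by 2. So div: (4*(-5*((x + 9) + 8))) - 5 = -345.
Step 2. [(4*(-5*((x + 9) + 8))) - 5 = -345] the outer -5 inverts by adding 5 ⇒ sub: 4*(-5*((x + 9) + 8)) = -340.
Step 3. [4*(-5*((x + 9) + 8)) = -340] divide by the outer 4. So div: -5*((x + 9) + 8) = -85.
Step 4. [-5*((x + 9) + 8) = -85] -5·(inner) — divide through by -5 ⇒ div: (x + 9) + 8 = 17.
Step 5. [(x + 9) + 8 = 17] peel the +8: subtract 8 from each side, so sub: x + 9 = 9.
Step 6. [x + 9 = 9] 9 comes off first (subtract 9), so sub: x = 0.

Answer: x ∈ {0}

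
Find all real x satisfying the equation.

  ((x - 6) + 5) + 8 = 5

Step 1. [((x - 6) + 5) + 8 = 5] the outer +8 inverts by subtracting 8. So sub: (x - 6) + 5 = -3.
Step 2. [(x - 6) + 5 = -3] subtract 5: x sits inside (… + 5). So sub: x - 6 = -8.
Step 3. [x - 6 = -8] peel the -6: add 6 from each side ⇒ sub: x = -2.

Answer: x ∈ {-2}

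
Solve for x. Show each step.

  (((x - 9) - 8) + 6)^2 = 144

Step 1. [(((x - 9) - 8) + 6)^2 = 144] 144 ≥ 0, LHS is (·)² — take ±√, so sqrt: ((x - 9) - 8) + 6 = 12 or -12.
Step 2. [((x - 9) - 8) + 6 = 12 or -12] peel the +6: subtract 6 from each side ⇒ sub: (x - 9) - 8 = 6 or -18.
Step 3. [(x - 9) - 8 = 6 or -18] 8 comes off first (add 8) ⇒ sub: x - 9 = 14 or -10.
Step 4. [x - 9 = 14 or -10] the outer -9 inverts by adding 9. So sub: x = 23 or -1.

Answer: x ∈ {-1, 23}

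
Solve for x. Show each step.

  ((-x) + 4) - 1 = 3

Step 1. [((-x) + 4) - 1 = 3] 1 comes off first (add 1). So sub: (-x) + 4 = 4.
Step 2. [(-x) + 4 = 4] the outer +4 inverts by subtracting 4, so sub: -x = 0.
Step 3. [-x = 0] leading − — multiply by −1 ⇒ neg: x = 0.

Answer: x ∈ {0}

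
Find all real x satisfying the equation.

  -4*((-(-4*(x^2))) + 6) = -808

Step 1. [-4*((-(-4*(x^2))) + 6) = -808] -4·(inner) — divide through by -4, so div: (-(-4*(x^2))) + 6 = 202.
Step 2. [(-(-4*(x^2))) + 6 = 202] peel the +6: subtract 6 from each side. So sub: -(-4*(x^2)) = 196.
Step 3. [-(-4*(x^2)) = 196] flip signs both sides, so neg: -4*(x^2) = -196.
Step 4. [-4*(x^2) = -196] LHS = -4·(…); ÷-4 both sides, so div: x^2 = 49.
Step 5. [x^2 = 49] LHS squared, RHS 49 ≥ 0: apply √ (±). So sqrt: x = 7 or -7.

Answer: x ∈ {-7, 7}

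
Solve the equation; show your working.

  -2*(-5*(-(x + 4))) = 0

Step 1. [-2*(-5*(-(x + 4))) = 0] -2 out front; divide by -2 ⇒ div: -5*(-(x + 4)) = 0.
Step 2. [-5*(-(x + 4)) = 0] LHS = -5·(…); ÷-5 both sides ⇒ div: -(x + 4) = 0.
Step 3. [-(x + 4) = 0] flip signs both sides, so neg: x + 4 = 0.
Step 4. [x + 4 = 0] subtract 4: x sits inside (… + 4) ⇒ sub: x = -4.

Answer: x ∈ {-4}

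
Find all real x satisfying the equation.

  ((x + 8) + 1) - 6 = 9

Step 1. [((x + 8) + 1) - 6 = 9] add 6: x sits inside (… - 6). So sub: (x + 8) + 1 = 15.
Step 2. [(x + 8) + 1 = 15] 1 comes off first (subtract 1) ⇒ sub: x + 8 = 14.
Step 3. [x + 8 = 14] subtract 8: x sits inside (… + 8), so sub: x = 6.

Answer: x ∈ {6}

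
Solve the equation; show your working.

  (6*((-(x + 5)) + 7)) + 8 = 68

Step 1. [(6*((-(x + 5)) + 7)) + 8 = 68] peel the +8: subtract 8 from each side, so sub: 6*((-(x + 5)) + 7) = 60.
Step 2. [6*((-(x + 5)) + 7) = 60] leading coefficient 6: divide by 6. So div: (-(x + 5)) + 7 = 10.
Step 3. [(-(x + 5)) + 7 = 10] the outer +7 inverts by subtracting 7 ⇒ sub: -(x + 5) = 3.
Step 4. [-(x + 5) = 3] LHS negated; negate both sides. So neg: x + 5 = -3.
Step 5. [x + 5 = -3] 5 comes off first (subtract 5) ⇒ sub: x = -8.

Answer: x ∈ {-8}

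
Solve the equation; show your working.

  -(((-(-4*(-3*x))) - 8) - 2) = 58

Step 1. [-(((-(-4*(-3*x))) - 8) - 2) = 58] LHS negated; negate both sides. So neg: ((-(-4*(-3*x))) - 8) - 2 = -58.
Step 2. [((-(-4*(-3*x))) - 8) - 2 = -58] the outer -2 inverts by adding 2 ⇒ sub: (-(-4*(-3*x))) - 8 = -56.
Step 3. [(-(-4*(-3*x))) - 8 = -56] add 8: x sits inside (… - 8). So sub: -(-4*(-3*x)) = -48.
Step 4. [-(-4*(-3*x)) = -48] leading − — multiply by −1, so neg: -4*(-3*x) = 48.
Step 5. [-4*(-3*x) = 48] -4 out front; divide by -4 ⇒ div: -3*x = -12.
Step 6. [-3*x = -12] -3·(inner) — divide through by -3, so div: x = 4.

Answer: x ∈ {4}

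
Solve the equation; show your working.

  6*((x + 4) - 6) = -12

Step 1. [6*((x + 4) - 6) = -12] 6·(inner) — divide through by 6. So div: (x + 4) - 6 = -2.
Step 2. [(x + 4) - 6 = -2] the outer -6 inverts by adding 6. So sub: x + 4 = 4.
Step 3. [x + 4 = 4] 4 comes off first (subtract 4). So sub: x = 0.

Answer: x ∈ {0}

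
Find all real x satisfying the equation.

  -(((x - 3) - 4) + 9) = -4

Step 1. [-(((x - 3) - 4) + 9) = -4] leading − — multiply by −1. So neg: ((x - 3) - 4) + 9 = 4.
Step 2. [((x - 3) - 4) + 9 = 4] +9 is outermost — subtract 9 both sides. So sub: (x - 3) - 4 = -5.
Step 3. [(x - 3) - 4 = -5] -4 is outermost — add 4 both sides ⇒ sub: x - 3 = -1.
Step 4. [x - 3 = -1] -3 is outermost — add 3 both sides, so sub: x = 2.

Answer: x ∈ {2}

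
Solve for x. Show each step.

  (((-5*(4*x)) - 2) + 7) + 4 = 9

Step 1. [(((-5*(4*x)) - 2) + 7) + 4 = 9] peel the +4: subtract 4 from each side, so sub: ((-5*(4*x)) - 2) + 7 = 5.
Step 2. [((-5*(4*x)) - 2) + 7 = 5] 7 comes off first (subtract 7), so sub: (-5*(4*x)) - 2 = -2.
Step 3. [(-5*(4*x)) - 2 = -2] -2 is outermost — add 2 both sides. So sub: -5*(4*x) = 0.
Step 4. [-5*(4*x) = 0] LHS = -5·(…); ÷-5 both sides. So div: 4*x = 0.
Step 5. [4*x = 0] 4 out front; divide by 4 ⇒ div: x = 0.

Answer: x ∈ {0}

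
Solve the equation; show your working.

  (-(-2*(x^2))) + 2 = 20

Step 1. [(-(-2*(x^2))) + 2 = 20] peel the +2: subtract 2 from each side. So sub: -(-2*(x^2)) = 18.
Step 2. [-(-2*(x^2)) = 18] LHS negated; negate both sides, so neg: -2*(x^2) = -18.
Step 3. [-2*(x^2) = -18] -2·(inner) — divide through by -2, so div: x^2 = 9.
Step 4. [x^2 = 9] LHS squared, RHS 9 ≥ 0: apply √ (±). So sqrt: x = 3 or -3.

Answer: x ∈ {-3, 3}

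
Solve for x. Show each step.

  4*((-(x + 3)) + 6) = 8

Step 1. [4*((-(x + 3)) + 6) = 8] LHS = 4·(…); ÷4 both sides ⇒ div: (-(x + 3)) + 6 = 2.
Step 2. [(-(x + 3)) + 6 = 2] 6 comes off first (subtract 6), so sub: -(x + 3) = -4.
Step 3. [-(x + 3) = -4] LHS negated; negate both sides. So neg: x + 3 = 4.
Step 4. [x + 3 = 4] 3 comes off first (subtract 3), so sub: x = 1.

Answer: x ∈ {1}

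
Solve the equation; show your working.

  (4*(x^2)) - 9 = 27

Step 1. [(4*(x^2)) - 9 = 27] 9 comes off first (add 9), so sub: 4*(x^2) = 36.
Step 2. [4*(x^2) = 36] leading coefficient 4: divide by 4. So div: x^2 = 9.
Step 3. [x^2 = 9] LHS squared, RHS 9 ≥ 0: apply √ (±), so sqrt: x = 3 or -3.

Answer: x ∈ {-3, 3}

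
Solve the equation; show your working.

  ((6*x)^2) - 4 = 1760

Step 1. [((6*x)^2) - 4 = 1760] the outer -4 inverts by adding 4. So sub: (6*x)^2 = 1764.
Step 2. [(6*x)^2 = 1764] LHS squared, RHS 1764 ≥ 0: apply √ (±) ⇒ sqrt: 6*x = 42 or -42.
Step 3. [6*x = 42 or -42] 6 out front; divide by 6 ⇒ div: x = 7 or -7.

Answer: x ∈ {-7, 7}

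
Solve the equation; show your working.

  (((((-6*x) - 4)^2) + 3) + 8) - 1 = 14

Step 1. [(((((-6*x) - 4)^2) + 3) + 8) - 1 = 14] add 1: x sits inside (… - 1) ⇒ sub: ((((-6*x) - 4)^2) + 3) + 8 = 15.
Step 2. [((((-6*x) - 4)^2) + 3) + 8 = 15] the outer +8 inverts by subtracting 8, so sub: (((-6*x) - 4)^2) + 3 = 7.
Step 3. [(((-6*x) - 4)^2) + 3 = 7] the outer +3 inverts by subtracting 3, so sub: ((-6*x) - 4)^2 = 4.
Step 4. [((-6*x) - 4)^2 = 4] 4 ≥ 0, LHS is (·)² — take ±√ ⇒ sqrt: (-6*x) - 4 = 2 or -2.
Step 5. [(-6*x) - 4 = 2 or -2] -4 is outermost — add 4 both sides, so sub: -6*x = 6 or 2.
Step 6. [-6*x = 6 or 2] -6 out front; divide by -6. So div: x = -1 or -1/3.

Answer: x ∈ {-1, -1/3}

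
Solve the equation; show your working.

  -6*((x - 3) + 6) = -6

Step 1. [-6*((x - 3) + 6) = -6] leading coefficient -6: divide by -6 ⇒ div: (x - 3) + 6 = 1.
Step 2. [(x - 3) + 6 = 1] 6 comes off first (subtract 6). So sub: x - 3 = -5.
Step 3. [x - 3 = -5] -3 is outermost — add 3 both sides ⇒ sub: x = -2.

Answer: x ∈ {-2}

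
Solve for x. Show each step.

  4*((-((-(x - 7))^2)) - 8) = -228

Step 1. [4*((-((-(x - 7))^2)) - 8) = -228] divide by the outer 4, so div: (-((-(x - 7))^2)) - 8 = -57.
Step 2. [(-((-(x - 7))^2)) - 8 = -57] 8 comes off first (add 8) ⇒ sub: -((-(x - 7))^2) = -49.
Step 3. [-((-(x - 7))^2) = -49] flip signs both sides. So neg: (-(x - 7))^2 = 49.
Step 4. [(-(x - 7))^2 = 49] 49 ≥ 0, LHS is (·)² — take ±√, so sqrt: -(x - 7) = 7 or -7.
Step 5. [-(x - 7) = 7 or -7] flip signs both sides ⇒ neg: x - 7 = -7 or 7.
Step 6. [x - 7 = -7 or 7] -7 is outermost — add 7 both sides. So sub: x = 0 or 14.

Answer: x ∈ {0, 14}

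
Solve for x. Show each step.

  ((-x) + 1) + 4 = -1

Step 1. [((-x) + 1) + 4 = -1] peel the +4: subtract 4 from each side. So sub: (-x) + 1 = -5.
Step 2. [(-x) + 1 = -5] peel the +1: subtract 1 from each side. So sub: -x = -6.
Step 3. [-x = -6] LHS negated; negate both sides, so neg: x = 6.

Answer: x ∈ {6}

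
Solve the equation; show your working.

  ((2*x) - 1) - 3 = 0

Step 1. [((2*x) - 1) - 3 = 0] the outer -3 inverts by adding 3 ⇒ sub: (2*x) - 1 = 3.
Step 2. [(2*x) - 1 = 3] -1 is outermost — add 1 both sides, so sub: 2*x = 4.
Step 3. [2*x = 4] 2·(inner) — divide through by 2, so div: x = 2.

Answer: x ∈ {2}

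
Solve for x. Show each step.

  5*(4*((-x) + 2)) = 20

Step 1. [5*(4*((-x) + 2)) = 20] divide by the outer 5. So div: 4*((-x) + 2) = 4.
Step 2. [4*((-x) + 2) = 4] LHS = 4·(…); ÷4 both sides ⇒ div: (-x) + 2 = 1.
Step 3. [(-x) + 2 = 1] the outer +2 inverts by subtracting 2. So sub: -x = -1.
Step 4. [-x = -1] flip signs both sides, so neg: x = 1.

Answer: x ∈ {1}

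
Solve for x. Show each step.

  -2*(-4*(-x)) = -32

Step 1. [-2*(-4*(-x)) = -32] -2 out front; divide by -2, so div: -4*(-x) = 16.
Step 2. [-4*(-x) = 16] leading coefficient -4: divide by -4 ⇒ div: -x = -4.
Step 3. [-x = -4] flip signs both sides, so neg: x = 4.

Answer: x ∈ {4}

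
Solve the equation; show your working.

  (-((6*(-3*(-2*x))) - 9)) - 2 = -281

Step 1. [(-((6*(-3*(-2*x))) - 9)) - 2 = -281] peel the -2: add 2 from each side. So sub: -((6*(-3*(-2*x))) - 9) = -279.
Step 2. [-((6*(-3*(-2*x))) - 9) = -279] leading − — multiply by −1, so neg: (6*(-3*(-2*x))) - 9 = 279.
Step 3. [(6*(-3*(-2*x))) - 9 = 279] 9 comes off first (add 9), so sub: 6*(-3*(-2*x)) = 288.
Step 4. [6*(-3*(-2*x)) = 288] 6·(inner) — divide through by 6 ⇒ div: -3*(-2*x) = 48.
Step 5. [-3*(-2*x) = 48] -3·(inner) — divide through by -3. So div: -2*x = -16.
Step 6. [-2*x = -16] -2 out front; divide by -2 ⇒ div: x = 8.

Answer: x ∈ {8}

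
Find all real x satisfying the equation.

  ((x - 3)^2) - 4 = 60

Step 1. [((x - 3)^2) - 4 = 60] -4 is outermost — add 4 both sides ⇒ sub: (x - 3)^2 = 64.
Step 2. [(x - 3)^2 = 64] LHS squared, RHS 64 ≥ 0: apply √ (±) ⇒ sqrt: x - 3 = 8 or -8.
Step 3. [x - 3 = 8 or -8] peel the -3: add 3 from each side ⇒ sub: x = 11 or -5.

Answer: x ∈ {-5, 11}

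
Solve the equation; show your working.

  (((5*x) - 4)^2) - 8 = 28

Step 1. [(((5*x) - 4)^2) - 8 = 28] peel the -8: add 8 from each side, so sub: ((5*x) - 4)^2 = 36.
Step 2. [((5*x) - 4)^2 = 36] LHS squared, RHS 36 ≥ 0: apply √ (±). So sqrt: (5*x) - 4 = 6 or -6.
Step 3. [(5*x) - 4 = 6 or -6] the outer -4 inverts by adding 4, so sub: 5*x = 10 or -2.
Step 4. [5*x = 10 or -2] 5·(inner) — divide through by 5, so div: x = 2 or -2/5.

Answer: x ∈ {-2/5, 2}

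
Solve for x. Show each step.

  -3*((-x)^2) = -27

Step 1. [-3*((-x)^2) = -27] LHS = -3·(…); ÷-3 both sides, so div: (-x)^2 = 9.
Step 2. [(-x)^2 = 9] LHS squared, RHS 9 ≥ 0: apply √ (±) ⇒ sqrt: -x = 3 or -3.
Step 3. [-x = 3 or -3] flip signs both sides, so neg: x = -3 or 3.

Answer: x ∈ {-3, 3}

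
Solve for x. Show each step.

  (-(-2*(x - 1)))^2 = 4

Step 1. [(-(-2*(x - 1)))^2 = 4] √ both sides: 4 ≥ 0 gives two branches, so sqrt: -(-2*(x - 1)) = 2 or -2.
Step 2. [-(-2*(x - 1)) = 2 or -2] LHS negated; negate both sides, so neg: -2*(x - 1) = -2 or 2.
Step 3. [-2*(x - 1) = -2 or 2] divide by the outer -2, so div: x - 1 = 1 or -1.
Step 4. [x - 1 = 1 or -1] 1 comes off first (add 1). So sub: x = 2 or 0.

Answer: x ∈ {0, 2}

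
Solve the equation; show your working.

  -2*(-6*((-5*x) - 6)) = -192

Step 1. [-2*(-6*((-5*x) - 6)) = -192] -2 out front; divide by -2 ⇒ div: -6*((-5*x) - 6) = 96.
Step 2. [-6*((-5*x) - 6) = 96] leading coefficient -6: divide by -6 ⇒ div: (-5*x) - 6 = -16.
Step 3. [(-5*x) - 6 = -16] add 6: x sits inside (… - 6), so sub: -5*x = -10.
Step 4. [-5*x = -10] -5 out front; divide by -5. So div: x = 2.

Answer: x ∈ {2}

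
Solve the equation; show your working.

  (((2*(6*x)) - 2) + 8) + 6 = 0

Step 1. [(((2*(6*x)) - 2) + 8) + 6 = 0] subtract 6: x sits inside (… + 6) ⇒ sub: ((2*(6*x)) - 2) + 8 = -6.
Step 2. [((2*(6*x)) - 2) + 8 = -6] the outer +8 inverts by subtracting 8. So sub: (2*(6*x)) - 2 = -14.
Step 3. [(2*(6*x)) - 2 = -14] 2 comes off first (add 2) ⇒ sub: 2*(6*x) = -12.
Step 4. [2*(6*x) = -12] divide by the outer 2, so div: 6*x = -6.
Step 5. [6*x = -6] 6 out front; divide by 6 ⇒ div: x = -1.

Answer: x ∈ {-1}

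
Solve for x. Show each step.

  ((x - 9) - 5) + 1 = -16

Step 1. [((x - 9) - 5) + 1 = -16] the outer +1 inverts by subtracting 1 ⇒ sub: (x - 9) - 5 = -17.
Step 2. [(x - 9) - 5 = -17] -5 is outermost — add 5 both sides. So sub: x - 9 = -12.
Step 3. [x - 9 = -12] peel the -9: add 9 from each side, so sub: x = -3.

Answer: x ∈ {-3}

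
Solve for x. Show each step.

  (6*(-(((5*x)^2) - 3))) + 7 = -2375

Step 1. [(6*(-(((5*x)^2) - 3))) + 7 = -2375] the outer +7 inverts by subtracting 7. So sub: 6*(-(((5*x)^2) - 3)) = -2382.
Step 2. [6*(-(((5*x)^2) - 3)) = -2382] 6 out front; divide by 6, so div: -(((5*x)^2) - 3) = -397.
Step 3. [-(((5*x)^2) - 3) = -397] flip signs both sides ⇒ neg: ((5*x)^2) - 3 = 397.
Step 4. [((5*x)^2) - 3 = 397] 3 comes off first (add 3) ⇒ sub: (5*x)^2 = 400.
Step 5. [(5*x)^2 = 400] √ both sides: 400 ≥ 0 gives two branches. So sqrt: 5*x = 20 or -20.
Step 6. [5*x = 20 or -20] 5 out front; divide by 5 ⇒ div: x = 4 or -4.

Answer: x ∈ {-4, 4}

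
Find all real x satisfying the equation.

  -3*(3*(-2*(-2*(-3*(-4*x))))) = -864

Step 1. [-3*(3*(-2*(-2*(-3*(-4*x))))) = -864] divide by the outer -3. So div: 3*(-2*(-2*(-3*(-4*x)))) = 288.
Step 2. [3*(-2*(-2*(-3*(-4*x)))) = 288] LHS = 3·(…); ÷3 both sides, so div: -2*(-2*(-3*(-4*x))) = 96.
Step 3. [-2*(-2*(-3*(-4*x))) = 96] -2 out front; divide by -2. So div: -2*(-3*(-4*x)) = -48.
Step 4. [-2*(-3*(-4*x)) = -48] -2 out front; divide by -2. So div: -3*(-4*x) = 24.
Step 5. [-3*(-4*x) = 24] leading coefficient -3: divide by -3 ⇒ div: -4*x = -8.
Step 6. [-4*x = -8] leading coefficient -4: divide by -4 ⇒ div: x = 2.

Answer: x ∈ {2}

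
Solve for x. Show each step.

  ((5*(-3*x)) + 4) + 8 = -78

Step 1. [((5*(-3*x)) + 4) + 8 = -78] peel the +8: subtract 8 from each side ⇒ sub: (5*(-3*x)) + 4 = -86.
Step 2. [(5*(-3*x)) + 4 = -86] +4 is outermost — subtract 4 both sides ⇒ sub: 5*(-3*x) = -90.
Step 3. [5*(-3*x) = -90] 5·(inner) — divide through by 5 ⇒ div: -3*x = -18.
Step 4. [-3*x = -18] leading coefficient -3: divide by -3. So div: x = 6.

Answer: x ∈ {6}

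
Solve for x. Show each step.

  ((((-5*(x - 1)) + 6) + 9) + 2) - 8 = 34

Step 1. [((((-5*(x - 1)) + 6) + 9) + 2) - 8 = 34] the outer -8 inverts by adding 8, so sub: (((-5*(x - 1)) + 6) + 9) + 2 = 42.
Step 2. [(((-5*(x - 1)) + 6) + 9) + 2 = 42] 2 comes off first (subtract 2) ⇒ sub: ((-5*(x - 1)) + 6) + 9 = 40.
Step 3. [((-5*(x - 1)) + 6) + 9 = 40] the outer +9 inverts by subtracting 9. So sub: (-5*(x - 1)) + 6 = 31.
Step 4. [(-5*(x - 1)) + 6 = 31] 6 comes off first (subtract 6) ⇒ sub: -5*(x - 1) = 25.
Step 5. [-5*(x - 1) = 25] leading coefficient -5: divide by -5. So div: x - 1 = -5.
Step 6. [x - 1 = -5] 1 comes off first (add 1), so sub: x = -4.

Answer: x ∈ {-4}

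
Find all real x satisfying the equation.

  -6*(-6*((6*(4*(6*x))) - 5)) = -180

Step 1. [-6*(-6*((6*(4*(6*x))) - 5)) = -180] divide by the outer -6 ⇒ div: -6*((6*(4*(6*x))) - 5) = 30.
Step 2. [-6*((6*(4*(6*x))) - 5) = 30] -6 out front; divide by -6. So div: (6*(4*(6*x))) - 5 = -5.
Step 3. [(6*(4*(6*x))) - 5 = -5] the outer -5 inverts by adding 5. So sub: 6*(4*(6*x)) = 0.
Step 4. [6*(4*(6*x)) = 0] 6·(inner) — divide through by 6, so div: 4*(6*x) = 0.
Step 5. [4*(6*x) = 0] 4 out front; divide by 4 ⇒ div: 6*x = 0.
Step 6. [6*x = 0] divide by the outer 6 ⇒ div: x = 0.

Answer: x ∈ {0}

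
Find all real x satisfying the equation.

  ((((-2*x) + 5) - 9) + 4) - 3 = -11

Step 1. [((((-2*x) + 5) - 9) + 4) - 3 = -11] peel the -3: add 3 from each side. So sub: (((-2*x) + 5) - 9) + 4 = -8.
Step 2. [(((-2*x) + 5) - 9) + 4 = -8] peel the +4: subtract 4 from each side ⇒ sub: ((-2*x) + 5) - 9 = -12.
Step 3. [((-2*x) + 5) - 9 = -12] 9 comes off first (add 9). So sub: (-2*x) + 5 = -3.
Step 4. [(-2*x) + 5 = -3] +5 is outermost — subtract 5 both sides, so sub: -2*x = -8.
Step 5. [-2*x = -8] divide by the outer -2 ⇒ div: x = 4.

Answer: x ∈ {4}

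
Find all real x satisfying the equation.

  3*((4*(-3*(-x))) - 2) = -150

Step 1. [3*((4*(-3*(-x))) - 2) = -150] 3 out front; divide by 3 ⇒ div: (4*(-3*(-x))) - 2 = -50.
Step 2. [(4*(-3*(-x))) - 2 = -50] the outer -2 inverts by adding 2. So sub: 4*(-3*(-x)) = -48.
Step 3. [4*(-3*(-x)) = -48] leading coefficient 4: divide by 4 ⇒ div: -3*(-x) = -12.
Step 4. [-3*(-x) = -12] divide by the outer -3. So div: -x = 4.
Step 5. [-x = 4] leading − — multiply by −1 ⇒ neg: x = -4.

Answer: x ∈ {-4}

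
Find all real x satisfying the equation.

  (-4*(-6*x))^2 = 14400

Step 1. [(-4*(-6*x))^2 = 14400] 14400 ≥ 0, LHS is (·)² — take ±√. So sqrt: -4*(-6*x) = 120 or -120.
Step 2. [-4*(-6*x) = 120 or -120] -4 out front; divide by -4, so div: -6*x = -30 or 30.
Step 3. [-6*x = -30 or 30] -6·(inner) — divide through by -6 ⇒ div: x = 5 or -5.

Answer: x ∈ {-5, 5}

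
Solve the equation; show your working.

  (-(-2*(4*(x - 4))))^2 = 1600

Step 1. [(-(-2*(4*(x - 4))))^2 = 1600] LHS squared, RHS 1600 ≥ 0: apply √ (±) ⇒ sqrt: -(-2*(4*(x - 4))) = 40 or -40.
Step 2. [-(-2*(4*(x - 4))) = 40 or -40] LHS negated; negate both sides ⇒ neg: -2*(4*(x - 4)) = -40 or 40.
Step 3. [-2*(4*(x - 4)) = -40 or 40] divide by the outer -2. So div: 4*(x - 4) = 20 or -20.
Step 4. [4*(x - 4) = 20 or -20] LHS = 4·(…); ÷4 both sides ⇒ div: x - 4 = 5 or -5.
Step 5. [x - 4 = 5 or -5] -4 is outermost — add 4 both sides ⇒ sub: x = 9 or -1.

Answer: x ∈ {-1, 9}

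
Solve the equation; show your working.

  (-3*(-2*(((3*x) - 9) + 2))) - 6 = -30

Step 1. [(-3*(-2*(((3*x) - 9) + 2))) - 6 = -30] common factor -3 (LHS and -30) — divide through, so factor: (-2*(((3*x) - 9) + 2)) + 2 = 10.
Step 2. [(-2*(((3*x) - 9) + 2)) + 2 = 10] peel the +2: subtract 2 from each side ⇒ sub: -2*(((3*x) - 9) + 2) = 8.
Step 3. [-2*(((3*x) - 9) + 2) = 8] -2·(inner) — divide through by -2, so div: ((3*x) - 9) + 2 = -4.
Step 4. [((3*x) - 9) + 2 = -4] subtract 2: x sits inside (… + 2). So sub: (3*x) - 9 = -6.
Step 5. [(3*x) - 9 = -6] the outer -9 inverts by adding 9, so sub: 3*x = 3.
Step 6. [3*x = 3] leading coefficient 3: divide by 3, so div: x = 1.

Answer: x ∈ {1}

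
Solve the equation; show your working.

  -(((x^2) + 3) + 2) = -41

Step 1. [-(((x^2) + 3) + 2) = -41] LHS negated; negate both sides. So neg: ((x^2) + 3) + 2 = 41.
Step 2. [((x^2) + 3) + 2 = 41] peel the +2: subtract 2 from each side. So sub: (x^2) + 3 = 39.
Step 3. [(x^2) + 3 = 39] peel the +3: subtract 3 from each side ⇒ sub: x^2 = 36.
Step 4. [x^2 = 36] 36 ≥ 0, LHS is (·)² — take ±√. So sqrt: x = 6 or -6.

Answer: x ∈ {-6, 6}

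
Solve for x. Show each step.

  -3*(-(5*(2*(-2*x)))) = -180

Step 1. [-3*(-(5*(2*(-2*x)))) = -180] leading coefficient -3: divide by -3 ⇒ div: -(5*(2*(-2*x))) = 60.
Step 2. [-(5*(2*(-2*x))) = 60] flip signs both sides, so neg: 5*(2*(-2*x)) = -60.
Step 3. [5*(2*(-2*x)) = -60] leading coefficient 5: divide by 5, so div: 2*(-2*x) = -12.
Step 4. [2*(-2*x) = -12] divide by the outer 2 ⇒ div: -2*x = -6.
Step 5. [-2*x = -6] -2 out front; divide by -2, so div: x = 3.

Answer: x ∈ {3}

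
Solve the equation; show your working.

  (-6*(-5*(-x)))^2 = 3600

Step 1. [(-6*(-5*(-x)))^2 = 3600] √ both sides: 3600 ≥ 0 gives two branches ⇒ sqrt: -6*(-5*(-x)) = 60 or -60.
Step 2. [-6*(-5*(-x)) = 60 or -60] leading coefficient -6: divide by -6, so div: -5*(-x) = -10 or 10.
Step 3. [-5*(-x) = -10 or 10] LHS = -5·(…); ÷-5 both sides ⇒ div: -x = 2 or -2.
Step 4. [-x = 2 or -2] LHS negated; negate both sides ⇒ neg: x = -2 or 2.

Answer: x ∈ {-2, 2}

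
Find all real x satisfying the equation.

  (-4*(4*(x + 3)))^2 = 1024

Step 1. [(-4*(4*(x + 3)))^2 = 1024] 1024 ≥ 0, LHS is (·)² — take ±√, so sqrt: -4*(4*(x + 3)) = 32 or -32.
Step 2. [-4*(4*(x + 3)) = 32 or -32] divide by the outer -4. So div: 4*(x + 3) = -8 or 8.
Step 3. [4*(x + 3) = -8 or 8] 4·(inner) — divide through by 4. So div: x + 3 = -2 or 2.
Step 4. [x + 3 = -2 or 2] peel the +3: subtract 3 from each side ⇒ sub: x = -5 or -1.

Answer: x ∈ {-5, -1}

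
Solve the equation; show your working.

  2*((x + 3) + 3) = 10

Step 1. [2*((x + 3) + 3) = 10] 2·(inner) — divide through by 2. So div: (x + 3) + 3 = 5.
Step 2. [(x + 3) + 3 = 5] the outer +3 inverts by subtracting 3. So sub: x + 3 = 2.
Step 3. [x + 3 = 2] 3 comes off first (subtract 3), so sub: x = -1.

Answer: x ∈ {-1}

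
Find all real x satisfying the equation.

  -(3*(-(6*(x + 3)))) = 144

Step 1. [-(3*(-(6*(x + 3)))) = 144] flip signs both sides, so neg: 3*(-(6*(x + 3))) = -144.
Step 2. [3*(-(6*(x + 3))) = -144] LHS = 3·(…); ÷3 both sides, so div: -(6*(x + 3)) = -48.
Step 3. [-(6*(x + 3)) = -48] LHS negated; negate both sides, so neg: 6*(x + 3) = 48.
Step 4. [6*(x + 3) = 48] LHS = 6·(…); ÷6 both sides. So div: x + 3 = 8.
Step 5. [x + 3 = 8] 3 comes off first (subtract 3), so sub: x = 5.

Answer: x ∈ {5}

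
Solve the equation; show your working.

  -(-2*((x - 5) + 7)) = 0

Step 1. [-(-2*((x - 5) + 7)) = 0] LHS negated; negate both sides ⇒ neg: -2*((x - 5) + 7) = 0.
Step 2. [-2*((x - 5) + 7) = 0] -2 out front; divide by -2, so div: (x - 5) + 7 = 0.
Step 3. [(x - 5) + 7 = 0] the outer +7 inverts by subtracting 7, so sub: x - 5 = -7.
Step 4. [x - 5 = -7] -5 is outermost — add 5 both sides, so sub: x = -2.

Answer: x ∈ {-2}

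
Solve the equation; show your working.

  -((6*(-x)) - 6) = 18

Step 1. [-((6*(-x)) - 6) = 18] flip signs both sides, so neg: (6*(-x)) - 6 = -18.
Step 2. [(6*(-x)) - 6 = -18] common factor 6 (LHS and -18) — divide through, so factor: (-x) - 1 = -3.
Step 3. [(-x) - 1 = -3] 1 comes off first (add 1) ⇒ sub: -x = -2.
Step 4. [-x = -2] flip signs both sides ⇒ neg: x = 2.

Answer: x ∈ {2}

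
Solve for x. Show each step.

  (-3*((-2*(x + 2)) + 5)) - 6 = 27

Step 1. [(-3*((-2*(x + 2)) + 5)) - 6 = 27] -6 is outermost — add 6 both sides. So sub: -3*((-2*(x + 2)) + 5) = 33.
Step 2. [-3*((-2*(x + 2)) + 5) = 33] divide by the outer -3. So div: (-2*(x + 2)) + 5 = -11.
Step 3. [(-2*(x + 2)) + 5 = -11] 5 comes off first (subtract 5). So sub: -2*(x + 2) = -16.
Step 4. [-2*(x + 2) = -16] -2·(inner) — divide through by -2 ⇒ div: x + 2 = 8.
Step 5. [x + 2 = 8] +2 is outermost — subtract 2 both sides, so sub: x = 6.

Answer: x ∈ {6}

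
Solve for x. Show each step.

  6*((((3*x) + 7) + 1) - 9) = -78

Step 1. [6*((((3*x) + 7) + 1) - 9) = -78] 6 out front; divide by 6 ⇒ div: (((3*x) + 7) + 1) - 9 = -13.
Step 2. [(((3*x) + 7) + 1) - 9 = -13] 9 comes off first (add 9) ⇒ sub: ((3*x) + 7) + 1 = -4.
Step 3. [((3*x) + 7) + 1 = -4] 1 comes off first (subtract 1). So sub: (3*x) + 7 = -5.
Step 4. [(3*x) + 7 = -5] the outer +7 inverts by subtracting 7 ⇒ sub: 3*x = -12.
Step 5. [3*x = -12] LHS = 3·(…); ÷3 both sides ⇒ div: x = -4.

Answer: x ∈ {-4}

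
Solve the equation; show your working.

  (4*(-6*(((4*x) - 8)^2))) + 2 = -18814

Step 1. [(4*(-6*(((4*x) - 8)^2))) + 2 = -18814] the outer +2 inverts by subtracting 2, so sub: 4*(-6*(((4*x) - 8)^2)) = -18816.
Step 2. [4*(-6*(((4*x) - 8)^2)) = -18816] 4·(inner) — divide through by 4 ⇒ div: -6*(((4*x) - 8)^2) = -4704.
Step 3. [-6*(((4*x) - 8)^2) = -4704] LHS = -6·(…); ÷-6 both sides. So div: ((4*x) - 8)^2 = 784.
Step 4. [((4*x) - 8)^2 = 784] 784 ≥ 0, LHS is (·)² — take ±√, so sqrt: (4*x) - 8 = 28 or -28.
Step 5. [(4*x) - 8 = 28 or -28] peel the -8: add 8 from each side, so sub: 4*x = 36 or -20.
Step 6. [4*x = 36 or -20] 4·(inner) — divide through by 4, so div: x = 9 or -5.

Answer: x ∈ {-5, 9}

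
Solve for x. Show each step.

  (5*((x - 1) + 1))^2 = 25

Step 1. [(5*((x - 1) + 1))^2 = 25] LHS squared, RHS 25 ≥ 0: apply √ (±) ⇒ sqrt: 5*((x - 1) + 1) = 5 or -5.
Step 2. [5*((x - 1) + 1) = 5 or -5] 5 out front; divide by 5, so div: (x - 1) + 1 = 1 or -1.
Step 3. [(x - 1) + 1 = 1 or -1] the outer +1 inverts by subtracting 1 ⇒ sub: x - 1 = 0 or -2.
Step 4. [x - 1 = 0 or -2] -1 is outermost — add 1 both sides. So sub: x = 1 or -1.

Answer: x ∈ {-1, 1}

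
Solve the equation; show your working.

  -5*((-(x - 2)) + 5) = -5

Step 1. [-5*((-(x - 2)) + 5) = -5] -5 out front; divide by -5, so div: (-(x - 2)) + 5 = 1.
Step 2. [(-(x - 2)) + 5 = 1] 5 comes off first (subtract 5), so sub: -(x - 2) = -4.
Step 3. [-(x - 2) = -4] leading − — multiply by −1 ⇒ neg: x - 2 = 4.
Step 4. [x - 2 = 4] -2 is outermost — add 2 both sides, so sub: x = 6.

Answer: x ∈ {6}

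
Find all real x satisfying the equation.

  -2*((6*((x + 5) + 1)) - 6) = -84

Step 1. [-2*((6*((x + 5) + 1)) - 6) = -84] -2 out front; divide by -2. So div: (6*((x + 5) + 1)) - 6 = 42.
Step 2. [(6*((x + 5) + 1)) - 6 = 42] add 6: x sits inside (… - 6) ⇒ sub: 6*((x + 5) + 1) = 48.
Step 3. [6*((x + 5) + 1) = 48] 6 out front; divide by 6 ⇒ div: (x + 5) + 1 = 8.
Step 4. [(x + 5) + 1 = 8] +1 is outermost — subtract 1 both sides, so sub: x + 5 = 7.
Step 5. [x + 5 = 7] subtract 5: x sits inside (… + 5) ⇒ sub: x = 2.

Answer: x ∈ {2}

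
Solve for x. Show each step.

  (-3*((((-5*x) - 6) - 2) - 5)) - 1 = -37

Step 1. [(-3*((((-5*x) - 6) - 2) - 5)) - 1 = -37] -1 is outermost — add 1 both sides. So sub: -3*((((-5*x) - 6) - 2) - 5) = -36.
Step 2. [-3*((((-5*x) - 6) - 2) - 5) = -36] divide by the outer -3. So div: (((-5*x) - 6) - 2) - 5 = 12.
Step 3. [(((-5*x) - 6) - 2) - 5 = 12] the outer -5 inverts by adding 5. So sub: ((-5*x) - 6) - 2 = 17.
Step 4. [((-5*x) - 6) - 2 = 17] the outer -2 inverts by adding 2 ⇒ sub: (-5*x) - 6 = 19.
Step 5. [(-5*x) - 6 = 19] peel the -6: add 6 from each side. So sub: -5*x = 25.
Step 6. [-5*x = 25] divide by the outer -5. So div: x = -5.

Answer: x ∈ {-5}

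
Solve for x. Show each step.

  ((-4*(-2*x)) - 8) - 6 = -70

Step 1. [((-4*(-2*x)) - 8) - 6 = -70] -6 is outermost — add 6 both sides. So sub: (-4*(-2*x)) - 8 = -64.
Step 2. [(-4*(-2*x)) - 8 = -64] the outer -8 inverts by adding 8 ⇒ sub: -4*(-2*x) = -56.
Step 3. [-4*(-2*x) = -56] LHS = -4·(…); ÷-4 both sides ⇒ div: -2*x = 14.
Step 4. [-2*x = 14] leading coefficient -2: divide by -2. So div: x = -7.

Answer: x ∈ {-7}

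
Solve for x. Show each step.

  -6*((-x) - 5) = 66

Step 1. [-6*((-x) - 5) = 66] leading coefficient -6: divide by -6 ⇒ div: (-x) - 5 = -11.
Step 2. [(-x) - 5 = -11] -5 is outermost — add 5 both sides. So sub: -x = -6.
Step 3. [-x = -6] LHS negated; negate both sides, so neg: x = 6.

Answer: x ∈ {6}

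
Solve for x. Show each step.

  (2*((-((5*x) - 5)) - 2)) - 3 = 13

Step 1. [(2*((-((5*x) - 5)) - 2)) - 3 = 13] the outer -3 inverts by adding 3, so sub: 2*((-((5*x) - 5)) - 2) = 16.
Step 2. [2*((-((5*x) - 5)) - 2) = 16] divide by the outer 2, so div: (-((5*x) - 5)) - 2 = 8.
Step 3. [(-((5*x) - 5)) - 2 = 8] the outer -2 inverts by adding 2 ⇒ sub: -((5*x) - 5) = 10.
Step 4. [-((5*x) - 5) = 10] leading − — multiply by −1 ⇒ neg: (5*x) - 5 = -10.
Step 5. [(5*x) - 5 = -10] -5 is outermost — add 5 both sides, so sub: 5*x = -5.
Step 6. [5*x = -5] 5 out front; divide by 5, so div: x = -1.

Answer: x ∈ {-1}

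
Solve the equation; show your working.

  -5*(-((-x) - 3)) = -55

Step 1. [-5*(-((-x) - 3)) = -55] -5·(inner) — divide through by -5 ⇒ div: -((-x) - 3) = 11.
Step 2. [-((-x) - 3) = 11] leading − — multiply by −1. So neg: (-x) - 3 = -11.
Step 3. [(-x) - 3 = -11] add 3: x sits inside (… - 3), so sub: -x = -8.
Step 4. [-x = -8] LHS negated; negate both sides. So neg: x = 8.

Answer: x ∈ {8}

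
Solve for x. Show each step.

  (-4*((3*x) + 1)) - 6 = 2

Step 1. [(-4*((3*x) + 1)) - 6 = 2] 6 comes off first (add 6), so sub: -4*((3*x) + 1) = 8.
Step 2. [-4*((3*x) + 1) = 8] -4·(inner) — divide through by -4, so div: (3*x) + 1 = -2.
Step 3. [(3*x) + 1 = -2] 1 comes off first (subtract 1). So sub: 3*x = -3.
Step 4. [3*x = -3] 3·(inner) — divide through by 3, so div: x = -1.

Answer: x ∈ {-1}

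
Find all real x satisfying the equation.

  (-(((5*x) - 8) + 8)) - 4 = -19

Step 1. [(-(((5*x) - 8) + 8)) - 4 = -19] the outer -4 inverts by adding 4. So sub: -(((5*x) - 8) + 8) = -15.
Step 2. [-(((5*x) - 8) + 8) = -15] LHS negated; negate both sides. So neg: ((5*x) - 8) + 8 = 15.
Step 3. [((5*x) - 8) + 8 = 15] the outer +8 inverts by subtracting 8, so sub: (5*x) - 8 = 7.
Step 4. [(5*x) - 8 = 7] add 8: x sits inside (… - 8) ⇒ sub: 5*x = 15.
Step 5. [5*x = 15] 5 out front; divide by 5, so div: x = 3.

Answer: x ∈ {3}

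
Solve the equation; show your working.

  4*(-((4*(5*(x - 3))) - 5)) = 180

Step 1. [4*(-((4*(5*(x - 3))) - 5)) = 180] divide by the outer 4. So div: -((4*(5*(x - 3))) - 5) = 45.
Step 2. [-((4*(5*(x - 3))) - 5) = 45] LHS negated; negate both sides ⇒ neg: (4*(5*(x - 3))) - 5 = -45.
Step 3. [(4*(5*(x - 3))) - 5 = -45] peel the -5: add 5 from each side, so sub: 4*(5*(x - 3)) = -40.
Step 4. [4*(5*(x - 3)) = -40] divide by the outer 4 ⇒ div: 5*(x - 3) = -10.
Step 5. [5*(x - 3) = -10] 5 out front; divide by 5 ⇒ div: x - 3 = -2.
Step 6. [x - 3 = -2] the outer -3 inverts by adding 3 ⇒ sub: x = 1.

Answer: x ∈ {1}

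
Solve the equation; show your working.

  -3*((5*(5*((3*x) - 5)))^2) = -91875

Step 1. [-3*((5*(5*((3*x) - 5)))^2) = -91875] divide by the outer -3 ⇒ div: (5*(5*((3*x) - 5)))^2 = 30625.
Step 2. [(5*(5*((3*x) - 5)))^2 = 30625] 30625 ≥ 0, LHS is (·)² — take ±√, so sqrt: 5*(5*((3*x) - 5)) = 175 or -175.
Step 3. [5*(5*((3*x) - 5)) = 175 or -175] LHS = 5·(…); ÷5 both sides ⇒ div: 5*((3*x) - 5) = 35 or -35.
Step 4. [5*((3*x) - 5) = 35 or -35] divide by the outer 5, so div: (3*x) - 5 = 7 or -7.
Step 5. [(3*x) - 5 = 7 or -7] 5 comes off first (add 5). So sub: 3*x = 12 or -2.
Step 6. [3*x = 12 or -2] 3·(inner) — divide through by 3 ⇒ div: x = 4 or -2/3.

Answer: x ∈ {-2/3, 4}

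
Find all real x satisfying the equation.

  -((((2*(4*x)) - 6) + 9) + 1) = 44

Step 1. [-((((2*(4*x)) - 6) + 9) + 1) = 44] LHS negated; negate both sides ⇒ neg: (((2*(4*x)) - 6) + 9) + 1 = -44.
Step 2. [(((2*(4*x)) - 6) + 9) + 1 = -44] peel the +1: subtract 1 from each side. So sub: ((2*(4*x)) - 6) + 9 = -45.
Step 3. [((2*(4*x)) - 6) + 9 = -45] 9 comes off first (subtract 9) ⇒ sub: (2*(4*x)) - 6 = -54.
Step 4. [(2*(4*x)) - 6 = -54] 2 divides every term; factor it out. So factor: (4*x) - 3 = -27.
Step 5. [(4*x) - 3 = -27] 3 comes off first (add 3) ⇒ sub: 4*x = -24.
Step 6. [4*x = -24] 4 out front; divide by 4. So div: x = -6.

Answer: x ∈ {-6}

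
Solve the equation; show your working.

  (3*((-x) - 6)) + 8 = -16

Step 1. [(3*((-x) - 6)) + 8 = -16] +8 is outermost — subtract 8 both sides. So sub: 3*((-x) - 6) = -24.
Step 2. [3*((-x) - 6) = -24] 3·(inner) — divide through by 3. So div: (-x) - 6 = -8.
Step 3. [(-x) - 6 = -8] peel the -6: add 6 from each side, so sub: -x = -2.
Step 4. [-x = -2] flip signs both sides. So neg: x = 2.

Answer: x ∈ {2}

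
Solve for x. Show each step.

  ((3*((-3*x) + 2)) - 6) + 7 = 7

Step 1. [((3*((-3*x) + 2)) - 6) + 7 = 7] peel the +7: subtract 7 from each side. So sub: (3*((-3*x) + 2)) - 6 = 0.
Step 2. [(3*((-3*x) + 2)) - 6 = 0] common factor 3 (LHS and 0) — divide through. So factor: ((-3*x) + 2) - 2 = 0.
Step 3. [((-3*x) + 2) - 2 = 0] add 2: x sits inside (… - 2), so sub: (-3*x) + 2 = 2.
Step 4. [(-3*x) + 2 = 2] subtract 2: x sits inside (… + 2), so sub: -3*x = 0.
Step 5. [-3*x = 0] divide by the outer -3. So div: x = 0.

Answer: x ∈ {0}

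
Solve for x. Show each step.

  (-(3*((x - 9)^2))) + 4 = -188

Step 1. [(-(3*((x - 9)^2))) + 4 = -188] subtract 4: x sits inside (… + 4). So sub: -(3*((x - 9)^2)) = -192.
Step 2. [-(3*((x - 9)^2)) = -192] flip signs both sides. So neg: 3*((x - 9)^2) = 192.
Step 3. [3*((x - 9)^2) = 192] leading coefficient 3: divide by 3, so div: (x - 9)^2 = 64.
Step 4. [(x - 9)^2 = 64] √ both sides: 64 ≥ 0 gives two branches ⇒ sqrt: x - 9 = 8 or -8.
Step 5. [x - 9 = 8 or -8] the outer -9 inverts by adding 9. So sub: x = 17 or 1.

Answer: x ∈ {1, 17}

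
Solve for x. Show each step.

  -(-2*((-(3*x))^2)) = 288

Step 1. [-(-2*((-(3*x))^2)) = 288] flip signs both sides. So neg: -2*((-(3*x))^2) = -288.
Step 2. [-2*((-(3*x))^2) = -288] -2·(inner) — divide through by -2, so div: (-(3*x))^2 = 144.
Step 3. [(-(3*x))^2 = 144] √ both sides: 144 ≥ 0 gives two branches. So sqrt: -(3*x) = 12 or -12.
Step 4. [-(3*x) = 12 or -12] flip signs both sides, so neg: 3*x = -12 or 12.
Step 5. [3*x = -12 or 12] divide by the outer 3, so div: x = -4 or 4.

Answer: x ∈ {-4, 4}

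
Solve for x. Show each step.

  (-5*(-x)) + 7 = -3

Step 1. [(-5*(-x)) + 7 = -3] peel the +7: subtract 7 from each side, so sub: -5*(-x) = -10.
Step 2. [-5*(-x) = -10] -5 out front; divide by -5, so div: -x = 2.
Step 3. [-x = 2] LHS negated; negate both sides. So neg: x = -2.

Answer: x ∈ {-2}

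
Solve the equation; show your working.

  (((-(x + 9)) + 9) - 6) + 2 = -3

Step 1. [(((-(x + 9)) + 9) - 6) + 2 = -3] the outer +2 inverts by subtracting 2 ⇒ sub: ((-(x + 9)) + 9) - 6 = -5.
Step 2. [((-(x + 9)) + 9) - 6 = -5] peel the -6: add 6 from each side. So sub: (-(x + 9)) + 9 = 1.
Step 3. [(-(x + 9)) + 9 = 1] peel the +9: subtract 9 from each side. So sub: -(x + 9) = -8.
Step 4. [-(x + 9) = -8] leading − — multiply by −1, so neg: x + 9 = 8.
Step 5. [x + 9 = 8] the outer +9 inverts by subtracting 9 ⇒ sub: x = -1.

Answer: x ∈ {-1}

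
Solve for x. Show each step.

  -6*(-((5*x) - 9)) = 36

Step 1. [-6*(-((5*x) - 9)) = 36] -6 out front; divide by -6 ⇒ div: -((5*x) - 9) = -6.
Step 2. [-((5*x) - 9) = -6] leading − — multiply by −1 ⇒ neg: (5*x) - 9 = 6.
Step 3. [(5*x) - 9 = 6] add 9: x sits inside (… - 9) ⇒ sub: 5*x = 15.
Step 4. [5*x = 15] 5 out front; divide by 5, so div: x = 3.

Answer: x ∈ {3}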